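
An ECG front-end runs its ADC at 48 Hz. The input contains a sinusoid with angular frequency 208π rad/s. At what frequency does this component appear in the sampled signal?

ω = 208π rad/s → f = ω/(2π) = 104 Hz.
104 Hz mod fs = 8 Hz.
8 Hz ≤ fs/2 = 24 Hz, appears at 8 Hz.

8 Hz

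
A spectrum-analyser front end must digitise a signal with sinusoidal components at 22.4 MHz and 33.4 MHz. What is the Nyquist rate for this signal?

Highest-frequency component: 33.4 MHz.
Nyquist rate = 2 × 33.4 MHz = 66.8 MHz.

66.8 MHz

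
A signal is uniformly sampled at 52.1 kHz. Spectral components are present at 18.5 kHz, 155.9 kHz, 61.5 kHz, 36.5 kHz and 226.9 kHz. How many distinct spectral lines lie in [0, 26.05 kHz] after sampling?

fs/2 = 26.05 kHz.
18.5 kHz ≤ fs/2 = 26.05 kHz, passes unchanged.
155.9 kHz mod fs = 51.7 kHz.
51.7 kHz > fs/2 = 26.05 kHz, folds to fs − 51.7 kHz = 0.4 kHz.
61.5 kHz mod fs = 9.4 kHz.
9.4 kHz ≤ fs/2 = 26.05 kHz, appears at 9.4 kHz.
36.5 kHz > fs/2 = 26.05 kHz, folds to fs − 36.5 kHz = 15.6 kHz.
226.9 kHz mod fs = 18.5 kHz.
18.5 kHz ≤ fs/2 = 26.05 kHz, appears at 18.5 kHz.
Distinct values: {0.4 kHz, 9.4 kHz, 15.6 kHz, 18.5 kHz} → 4.

4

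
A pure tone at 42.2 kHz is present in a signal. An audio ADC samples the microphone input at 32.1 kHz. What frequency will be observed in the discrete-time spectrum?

10.1 kHz

42.2 kHz mod fs = 10.1 kHz.
10.1 kHz ≤ fs/2 = 16.05 kHz, appears at 10.1 kHz.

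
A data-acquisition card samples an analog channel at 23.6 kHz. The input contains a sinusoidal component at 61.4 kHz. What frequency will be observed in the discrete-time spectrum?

9.4 kHz

61.4 kHz mod fs = 14.2 kHz.
14.2 kHz > fs/2 = 11.8 kHz, folds to fs − 14.2 kHz = 9.4 kHz.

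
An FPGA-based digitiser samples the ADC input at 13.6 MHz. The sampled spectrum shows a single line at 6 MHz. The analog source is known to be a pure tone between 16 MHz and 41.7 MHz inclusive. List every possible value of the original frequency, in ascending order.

Frequencies that alias to 6 MHz are k·fs ± 6 MHz for integer k ≥ 0.
k=0: 6 MHz.
k=1: 7.6 MHz, 19.6 MHz.
k=2: 21.2 MHz, 33.2 MHz.
k=3: 34.8 MHz, 46.8 MHz.
k=4: 48.4 MHz, 60.4 MHz.
Within [16 MHz, 41.7 MHz]: 19.6 MHz, 21.2 MHz, 33.2 MHz, 34.8 MHz.

19.6 MHz, 21.2 MHz, 33.2 MHz, 34.8 MHz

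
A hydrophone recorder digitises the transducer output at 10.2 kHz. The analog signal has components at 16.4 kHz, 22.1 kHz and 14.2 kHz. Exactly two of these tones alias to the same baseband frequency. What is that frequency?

4 kHz

fs/2 = 5.1 kHz.
16.4 kHz mod fs = 6.2 kHz.
6.2 kHz > fs/2 = 5.1 kHz, folds to fs − 6.2 kHz = 4 kHz.
22.1 kHz mod fs = 1.7 kHz.
1.7 kHz ≤ fs/2 = 5.1 kHz, appears at 1.7 kHz.
14.2 kHz mod fs = 4 kHz.
4 kHz ≤ fs/2 = 5.1 kHz, appears at 4 kHz.
14.2 kHz and 16.4 kHz both map to 4 kHz.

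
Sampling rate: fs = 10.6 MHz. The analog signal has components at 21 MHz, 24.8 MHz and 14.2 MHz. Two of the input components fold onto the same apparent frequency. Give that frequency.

fs/2 = 5.3 MHz.
21 MHz mod fs = 10.4 MHz.
10.4 MHz > fs/2 = 5.3 MHz, folds to fs − 10.4 MHz = 0.2 MHz.
24.8 MHz mod fs = 3.6 MHz.
3.6 MHz ≤ fs/2 = 5.3 MHz, appears at 3.6 MHz.
14.2 MHz mod fs = 3.6 MHz.
3.6 MHz ≤ fs/2 = 5.3 MHz, appears at 3.6 MHz.
14.2 MHz and 24.8 MHz both map to 3.6 MHz.

3.6 MHz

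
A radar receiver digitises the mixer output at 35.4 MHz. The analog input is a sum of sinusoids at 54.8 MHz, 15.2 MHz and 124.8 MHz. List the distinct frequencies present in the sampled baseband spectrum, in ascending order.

15.2 MHz, 16 MHz, 16.8 MHz

fs/2 = 17.7 MHz.
54.8 MHz mod fs = 19.4 MHz.
19.4 MHz > fs/2 = 17.7 MHz, folds to fs − 19.4 MHz = 16 MHz.
15.2 MHz ≤ fs/2 = 17.7 MHz, passes unchanged.
124.8 MHz mod fs = 18.6 MHz.
18.6 MHz > fs/2 = 17.7 MHz, folds to fs − 18.6 MHz = 16.8 MHz.
Distinct values: {15.2 MHz, 16 MHz, 16.8 MHz}.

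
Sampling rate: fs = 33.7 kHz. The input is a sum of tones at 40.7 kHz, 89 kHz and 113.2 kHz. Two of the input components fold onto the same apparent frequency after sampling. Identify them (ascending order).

fs/2 = 16.85 kHz.
40.7 kHz mod fs = 7 kHz.
7 kHz ≤ fs/2 = 16.85 kHz, appears at 7 kHz.
89 kHz mod fs = 21.6 kHz.
21.6 kHz > fs/2 = 16.85 kHz, folds to fs − 21.6 kHz = 12.1 kHz.
113.2 kHz mod fs = 12.1 kHz.
12.1 kHz ≤ fs/2 = 16.85 kHz, appears at 12.1 kHz.
89 kHz and 113.2 kHz both map to 12.1 kHz.

89 kHz, 113.2 kHz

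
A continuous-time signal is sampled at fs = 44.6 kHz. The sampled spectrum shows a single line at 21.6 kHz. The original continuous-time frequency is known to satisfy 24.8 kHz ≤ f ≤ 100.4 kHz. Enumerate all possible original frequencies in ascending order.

Frequencies that alias to 21.6 kHz are k·fs ± 21.6 kHz for integer k ≥ 0.
k=0: 21.6 kHz.
k=1: 23 kHz, 66.2 kHz.
k=2: 67.6 kHz, 110.8 kHz.
k=3: 112.2 kHz, 155.4 kHz.
Within [24.8 kHz, 100.4 kHz]: 66.2 kHz, 67.6 kHz.

66.2 kHz, 67.6 kHz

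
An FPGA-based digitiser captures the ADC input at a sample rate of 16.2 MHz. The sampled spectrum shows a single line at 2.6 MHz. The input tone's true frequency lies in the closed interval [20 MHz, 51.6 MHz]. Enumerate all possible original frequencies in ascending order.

Frequencies that alias to 2.6 MHz are k·fs ± 2.6 MHz for integer k ≥ 0.
k=0: 2.6 MHz.
k=1: 13.6 MHz, 18.8 MHz.
k=2: 29.8 MHz, 35 MHz.
k=3: 46 MHz, 51.2 MHz.
k=4: 62.2 MHz, 67.4 MHz.
Within [20 MHz, 51.6 MHz]: 29.8 MHz, 35 MHz, 46 MHz, 51.2 MHz.

29.8 MHz, 35 MHz, 46 MHz, 51.2 MHz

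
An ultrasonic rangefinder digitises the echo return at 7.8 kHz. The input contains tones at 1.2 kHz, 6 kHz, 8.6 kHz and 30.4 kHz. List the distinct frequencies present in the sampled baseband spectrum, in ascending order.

0.8 kHz, 1.2 kHz, 1.8 kHz

fs/2 = 3.9 kHz.
1.2 kHz ≤ fs/2 = 3.9 kHz, passes unchanged.
6 kHz > fs/2 = 3.9 kHz, folds to fs − 6 kHz = 1.8 kHz.
8.6 kHz mod fs = 0.8 kHz.
0.8 kHz ≤ fs/2 = 3.9 kHz, appears at 0.8 kHz.
30.4 kHz mod fs = 7 kHz.
7 kHz > fs/2 = 3.9 kHz, folds to fs − 7 kHz = 0.8 kHz.
Distinct values: {0.8 kHz, 1.2 kHz, 1.8 kHz}.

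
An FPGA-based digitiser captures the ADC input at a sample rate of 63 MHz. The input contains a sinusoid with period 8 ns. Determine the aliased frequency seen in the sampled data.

1 MHz

T = 8 ns → f = 1/T = 125 MHz.
125 MHz mod fs = 62 MHz.
62 MHz > fs/2 = 31.5 MHz, folds to fs − 62 MHz = 1 MHz.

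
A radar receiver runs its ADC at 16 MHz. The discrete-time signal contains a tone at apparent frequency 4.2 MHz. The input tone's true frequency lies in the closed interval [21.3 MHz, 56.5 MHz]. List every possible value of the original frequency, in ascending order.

Frequencies that alias to 4.2 MHz are k·fs ± 4.2 MHz for integer k ≥ 0.
k=0: 4.2 MHz.
k=1: 11.8 MHz, 20.2 MHz.
k=2: 27.8 MHz, 36.2 MHz.
k=3: 43.8 MHz, 52.2 MHz.
k=4: 59.8 MHz, 68.2 MHz.
Within [21.3 MHz, 56.5 MHz]: 27.8 MHz, 36.2 MHz, 43.8 MHz, 52.2 MHz.

27.8 MHz, 36.2 MHz, 43.8 MHz, 52.2 MHz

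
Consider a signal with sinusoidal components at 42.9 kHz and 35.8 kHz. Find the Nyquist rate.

Highest-frequency component: 42.9 kHz.
Nyquist rate = 2 × 42.9 kHz = 85.8 kHz.

85.8 kHz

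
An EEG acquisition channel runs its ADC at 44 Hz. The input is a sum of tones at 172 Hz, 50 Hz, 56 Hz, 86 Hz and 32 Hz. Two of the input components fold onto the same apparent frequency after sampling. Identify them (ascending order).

32 Hz, 56 Hz

fs/2 = 22 Hz.
172 Hz mod fs = 40 Hz.
40 Hz > fs/2 = 22 Hz, folds to fs − 40 Hz = 4 Hz.
50 Hz mod fs = 6 Hz.
6 Hz ≤ fs/2 = 22 Hz, appears at 6 Hz.
56 Hz mod fs = 12 Hz.
12 Hz ≤ fs/2 = 22 Hz, appears at 12 Hz.
86 Hz mod fs = 42 Hz.
42 Hz > fs/2 = 22 Hz, folds to fs − 42 Hz = 2 Hz.
32 Hz > fs/2 = 22 Hz, folds to fs − 32 Hz = 12 Hz.
32 Hz and 56 Hz both map to 12 Hz.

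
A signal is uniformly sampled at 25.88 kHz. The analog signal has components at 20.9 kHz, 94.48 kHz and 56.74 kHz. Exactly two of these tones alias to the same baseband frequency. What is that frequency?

4.98 kHz

fs/2 = 12.94 kHz.
20.9 kHz > fs/2 = 12.94 kHz, folds to fs − 20.9 kHz = 4.98 kHz.
94.48 kHz mod fs = 16.84 kHz.
16.84 kHz > fs/2 = 12.94 kHz, folds to fs − 16.84 kHz = 9.04 kHz.
56.74 kHz mod fs = 4.98 kHz.
4.98 kHz ≤ fs/2 = 12.94 kHz, appears at 4.98 kHz.
20.9 kHz and 56.74 kHz both map to 4.98 kHz.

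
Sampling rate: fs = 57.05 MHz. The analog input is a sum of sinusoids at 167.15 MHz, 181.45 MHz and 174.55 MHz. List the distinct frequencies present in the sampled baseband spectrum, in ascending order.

3.4 MHz, 4 MHz, 10.3 MHz

fs/2 = 28.525 MHz.
167.15 MHz mod fs = 53.05 MHz.
53.05 MHz > fs/2 = 28.525 MHz, folds to fs − 53.05 MHz = 4 MHz.
181.45 MHz mod fs = 10.3 MHz.
10.3 MHz ≤ fs/2 = 28.525 MHz, appears at 10.3 MHz.
174.55 MHz mod fs = 3.4 MHz.
3.4 MHz ≤ fs/2 = 28.525 MHz, appears at 3.4 MHz.
Distinct values: {3.4 MHz, 4 MHz, 10.3 MHz}.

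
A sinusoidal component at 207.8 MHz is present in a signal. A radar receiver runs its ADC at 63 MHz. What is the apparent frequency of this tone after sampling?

207.8 MHz mod fs = 18.8 MHz.
18.8 MHz ≤ fs/2 = 31.5 MHz, appears at 18.8 MHz.

18.8 MHz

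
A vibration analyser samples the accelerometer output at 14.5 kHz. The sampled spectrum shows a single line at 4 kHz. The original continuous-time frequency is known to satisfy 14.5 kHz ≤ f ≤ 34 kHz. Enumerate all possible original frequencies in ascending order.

18.5 kHz, 25 kHz, 33 kHz

Frequencies that alias to 4 kHz are k·fs ± 4 kHz for integer k ≥ 0.
k=0: 4 kHz.
k=1: 10.5 kHz, 18.5 kHz.
k=2: 25 kHz, 33 kHz.
k=3: 39.5 kHz, 47.5 kHz.
Within [14.5 kHz, 34 kHz]: 18.5 kHz, 25 kHz, 33 kHz.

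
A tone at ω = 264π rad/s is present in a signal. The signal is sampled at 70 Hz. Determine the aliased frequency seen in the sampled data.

8 Hz

ω = 264π rad/s → f = ω/(2π) = 132 Hz.
132 Hz mod fs = 62 Hz.
62 Hz > fs/2 = 35 Hz, folds to fs − 62 Hz = 8 Hz.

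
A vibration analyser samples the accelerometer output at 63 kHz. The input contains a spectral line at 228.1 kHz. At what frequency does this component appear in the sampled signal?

23.9 kHz

228.1 kHz mod fs = 39.1 kHz.
39.1 kHz > fs/2 = 31.5 kHz, folds to fs − 39.1 kHz = 23.9 kHz.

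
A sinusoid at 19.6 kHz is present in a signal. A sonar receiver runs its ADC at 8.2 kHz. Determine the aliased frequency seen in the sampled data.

3.2 kHz

19.6 kHz mod fs = 3.2 kHz.
3.2 kHz ≤ fs/2 = 4.1 kHz, appears at 3.2 kHz.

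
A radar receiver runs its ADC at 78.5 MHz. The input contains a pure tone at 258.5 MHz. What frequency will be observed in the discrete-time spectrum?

258.5 MHz mod fs = 23 MHz.
23 MHz ≤ fs/2 = 39.25 MHz, appears at 23 MHz.

23 MHz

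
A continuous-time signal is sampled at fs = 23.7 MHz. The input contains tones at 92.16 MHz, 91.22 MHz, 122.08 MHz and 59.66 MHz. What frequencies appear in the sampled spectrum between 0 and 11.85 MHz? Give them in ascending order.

2.64 MHz, 3.58 MHz, 11.44 MHz

fs/2 = 11.85 MHz.
92.16 MHz mod fs = 21.06 MHz.
21.06 MHz > fs/2 = 11.85 MHz, folds to fs − 21.06 MHz = 2.64 MHz.
91.22 MHz mod fs = 20.12 MHz.
20.12 MHz > fs/2 = 11.85 MHz, folds to fs − 20.12 MHz = 3.58 MHz.
122.08 MHz mod fs = 3.58 MHz.
3.58 MHz ≤ fs/2 = 11.85 MHz, appears at 3.58 MHz.
59.66 MHz mod fs = 12.26 MHz.
12.26 MHz > fs/2 = 11.85 MHz, folds to fs − 12.26 MHz = 11.44 MHz.
Distinct values: {2.64 MHz, 3.58 MHz, 11.44 MHz}.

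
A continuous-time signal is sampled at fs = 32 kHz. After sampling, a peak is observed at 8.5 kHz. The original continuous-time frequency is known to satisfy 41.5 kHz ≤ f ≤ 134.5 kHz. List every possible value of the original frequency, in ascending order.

55.5 kHz, 72.5 kHz, 87.5 kHz, 104.5 kHz, 119.5 kHz

Frequencies that alias to 8.5 kHz are k·fs ± 8.5 kHz for integer k ≥ 0.
k=0: 8.5 kHz.
k=1: 23.5 kHz, 40.5 kHz.
k=2: 55.5 kHz, 72.5 kHz.
k=3: 87.5 kHz, 104.5 kHz.
k=4: 119.5 kHz, 136.5 kHz.
k=5: 151.5 kHz, 168.5 kHz.
Within [41.5 kHz, 134.5 kHz]: 55.5 kHz, 72.5 kHz, 87.5 kHz, 104.5 kHz, 119.5 kHz.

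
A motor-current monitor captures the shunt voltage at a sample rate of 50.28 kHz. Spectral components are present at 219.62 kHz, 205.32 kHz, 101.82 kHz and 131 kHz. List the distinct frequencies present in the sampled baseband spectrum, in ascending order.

1.26 kHz, 4.2 kHz, 18.5 kHz, 19.84 kHz

fs/2 = 25.14 kHz.
219.62 kHz mod fs = 18.5 kHz.
18.5 kHz ≤ fs/2 = 25.14 kHz, appears at 18.5 kHz.
205.32 kHz mod fs = 4.2 kHz.
4.2 kHz ≤ fs/2 = 25.14 kHz, appears at 4.2 kHz.
101.82 kHz mod fs = 1.26 kHz.
1.26 kHz ≤ fs/2 = 25.14 kHz, appears at 1.26 kHz.
131 kHz mod fs = 30.44 kHz.
30.44 kHz > fs/2 = 25.14 kHz, folds to fs − 30.44 kHz = 19.84 kHz.
Distinct values: {1.26 kHz, 4.2 kHz, 18.5 kHz, 19.84 kHz}.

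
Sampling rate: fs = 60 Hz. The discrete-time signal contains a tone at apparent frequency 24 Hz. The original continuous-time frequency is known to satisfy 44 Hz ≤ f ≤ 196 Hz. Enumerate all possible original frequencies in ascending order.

Frequencies that alias to 24 Hz are k·fs ± 24 Hz for integer k ≥ 0.
k=0: 24 Hz.
k=1: 36 Hz, 84 Hz.
k=2: 96 Hz, 144 Hz.
k=3: 156 Hz, 204 Hz.
k=4: 216 Hz, 264 Hz.
Within [44 Hz, 196 Hz]: 84 Hz, 96 Hz, 144 Hz, 156 Hz.

84 Hz, 96 Hz, 144 Hz, 156 Hz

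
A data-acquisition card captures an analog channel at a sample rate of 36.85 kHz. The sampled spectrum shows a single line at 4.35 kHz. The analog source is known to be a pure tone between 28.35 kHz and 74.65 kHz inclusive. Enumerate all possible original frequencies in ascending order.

32.5 kHz, 41.2 kHz, 69.35 kHz

Frequencies that alias to 4.35 kHz are k·fs ± 4.35 kHz for integer k ≥ 0.
k=0: 4.35 kHz.
k=1: 32.5 kHz, 41.2 kHz.
k=2: 69.35 kHz, 78.05 kHz.
k=3: 106.2 kHz, 114.9 kHz.
Within [28.35 kHz, 74.65 kHz]: 32.5 kHz, 41.2 kHz, 69.35 kHz.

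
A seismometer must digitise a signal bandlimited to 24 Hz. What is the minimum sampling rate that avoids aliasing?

48 Hz

Nyquist rate = 2 × 24 Hz = 48 Hz.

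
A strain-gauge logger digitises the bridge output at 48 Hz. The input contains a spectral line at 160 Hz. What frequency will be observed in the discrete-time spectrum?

160 Hz mod fs = 16 Hz.
16 Hz ≤ fs/2 = 24 Hz, appears at 16 Hz.

16 Hz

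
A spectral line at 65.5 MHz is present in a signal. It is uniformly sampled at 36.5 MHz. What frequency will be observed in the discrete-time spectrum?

65.5 MHz mod fs = 29 MHz.
29 MHz > fs/2 = 18.25 MHz, folds to fs − 29 MHz = 7.5 MHz.

7.5 MHz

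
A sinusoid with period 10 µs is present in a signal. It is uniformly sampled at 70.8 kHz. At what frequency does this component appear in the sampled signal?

29.2 kHz

T = 10 µs → f = 1/T = 100 kHz.
100 kHz mod fs = 29.2 kHz.
29.2 kHz ≤ fs/2 = 35.4 kHz, appears at 29.2 kHz.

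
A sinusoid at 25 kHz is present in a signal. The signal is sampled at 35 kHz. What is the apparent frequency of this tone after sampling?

25 kHz > fs/2 = 17.5 kHz, folds to fs − 25 kHz = 10 kHz.

10 kHz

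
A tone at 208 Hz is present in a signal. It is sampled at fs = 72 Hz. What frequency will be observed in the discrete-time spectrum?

8 Hz

208 Hz mod fs = 64 Hz.
64 Hz > fs/2 = 36 Hz, folds to fs − 64 Hz = 8 Hz.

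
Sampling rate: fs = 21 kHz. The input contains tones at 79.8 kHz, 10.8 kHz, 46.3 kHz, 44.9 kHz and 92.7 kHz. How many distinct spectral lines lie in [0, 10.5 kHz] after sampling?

fs/2 = 10.5 kHz.
79.8 kHz mod fs = 16.8 kHz.
16.8 kHz > fs/2 = 10.5 kHz, folds to fs − 16.8 kHz = 4.2 kHz.
10.8 kHz > fs/2 = 10.5 kHz, folds to fs − 10.8 kHz = 10.2 kHz.
46.3 kHz mod fs = 4.3 kHz.
4.3 kHz ≤ fs/2 = 10.5 kHz, appears at 4.3 kHz.
44.9 kHz mod fs = 2.9 kHz.
2.9 kHz ≤ fs/2 = 10.5 kHz, appears at 2.9 kHz.
92.7 kHz mod fs = 8.7 kHz.
8.7 kHz ≤ fs/2 = 10.5 kHz, appears at 8.7 kHz.
Distinct values: {2.9 kHz, 4.2 kHz, 4.3 kHz, 8.7 kHz, 10.2 kHz} → 5.

5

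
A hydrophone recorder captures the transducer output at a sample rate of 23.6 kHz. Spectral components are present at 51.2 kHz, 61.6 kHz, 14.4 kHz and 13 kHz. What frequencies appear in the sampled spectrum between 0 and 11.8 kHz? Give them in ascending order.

fs/2 = 11.8 kHz.
51.2 kHz mod fs = 4 kHz.
4 kHz ≤ fs/2 = 11.8 kHz, appears at 4 kHz.
61.6 kHz mod fs = 14.4 kHz.
14.4 kHz > fs/2 = 11.8 kHz, folds to fs − 14.4 kHz = 9.2 kHz.
14.4 kHz > fs/2 = 11.8 kHz, folds to fs − 14.4 kHz = 9.2 kHz.
13 kHz > fs/2 = 11.8 kHz, folds to fs − 13 kHz = 10.6 kHz.
Distinct values: {4 kHz, 9.2 kHz, 10.6 kHz}.

4 kHz, 9.2 kHz, 10.6 kHz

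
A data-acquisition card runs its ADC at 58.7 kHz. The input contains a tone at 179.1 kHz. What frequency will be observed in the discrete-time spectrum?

3 kHz

179.1 kHz mod fs = 3 kHz.
3 kHz ≤ fs/2 = 29.35 kHz, appears at 3 kHz.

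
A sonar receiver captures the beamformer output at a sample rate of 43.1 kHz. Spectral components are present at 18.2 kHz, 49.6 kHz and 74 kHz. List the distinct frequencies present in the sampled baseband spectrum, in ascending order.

fs/2 = 21.55 kHz.
18.2 kHz ≤ fs/2 = 21.55 kHz, passes unchanged.
49.6 kHz mod fs = 6.5 kHz.
6.5 kHz ≤ fs/2 = 21.55 kHz, appears at 6.5 kHz.
74 kHz mod fs = 30.9 kHz.
30.9 kHz > fs/2 = 21.55 kHz, folds to fs − 30.9 kHz = 12.2 kHz.
Distinct values: {6.5 kHz, 12.2 kHz, 18.2 kHz}.

6.5 kHz, 12.2 kHz, 18.2 kHz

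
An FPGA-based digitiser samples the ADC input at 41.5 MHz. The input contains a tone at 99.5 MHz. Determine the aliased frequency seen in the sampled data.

16.5 MHz

99.5 MHz mod fs = 16.5 MHz.
16.5 MHz ≤ fs/2 = 20.75 MHz, appears at 16.5 MHz.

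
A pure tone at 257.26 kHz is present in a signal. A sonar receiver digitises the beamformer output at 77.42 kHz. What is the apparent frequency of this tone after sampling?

25 kHz

257.26 kHz mod fs = 25 kHz.
25 kHz ≤ fs/2 = 38.71 kHz, appears at 25 kHz.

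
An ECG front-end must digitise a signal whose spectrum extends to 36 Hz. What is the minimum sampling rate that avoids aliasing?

72 Hz

Nyquist rate = 2 × 36 Hz = 72 Hz.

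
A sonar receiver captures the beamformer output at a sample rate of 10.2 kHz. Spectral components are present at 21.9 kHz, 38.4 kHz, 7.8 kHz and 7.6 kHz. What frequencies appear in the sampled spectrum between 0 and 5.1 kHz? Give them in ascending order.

1.5 kHz, 2.4 kHz, 2.6 kHz

fs/2 = 5.1 kHz.
21.9 kHz mod fs = 1.5 kHz.
1.5 kHz ≤ fs/2 = 5.1 kHz, appears at 1.5 kHz.
38.4 kHz mod fs = 7.8 kHz.
7.8 kHz > fs/2 = 5.1 kHz, folds to fs − 7.8 kHz = 2.4 kHz.
7.8 kHz > fs/2 = 5.1 kHz, folds to fs − 7.8 kHz = 2.4 kHz.
7.6 kHz > fs/2 = 5.1 kHz, folds to fs − 7.6 kHz = 2.6 kHz.
Distinct values: {1.5 kHz, 2.4 kHz, 2.6 kHz}.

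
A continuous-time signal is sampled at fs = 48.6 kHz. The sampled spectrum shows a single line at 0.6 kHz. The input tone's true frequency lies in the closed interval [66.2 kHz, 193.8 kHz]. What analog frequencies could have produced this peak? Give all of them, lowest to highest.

Frequencies that alias to 0.6 kHz are k·fs ± 0.6 kHz for integer k ≥ 0.
k=0: 0.6 kHz.
k=1: 48 kHz, 49.2 kHz.
k=2: 96.6 kHz, 97.8 kHz.
k=3: 145.2 kHz, 146.4 kHz.
k=4: 193.8 kHz, 195 kHz.
k=5: 242.4 kHz, 243.6 kHz.
Within [66.2 kHz, 193.8 kHz]: 96.6 kHz, 97.8 kHz, 145.2 kHz, 146.4 kHz, 193.8 kHz.

96.6 kHz, 97.8 kHz, 145.2 kHz, 146.4 kHz, 193.8 kHz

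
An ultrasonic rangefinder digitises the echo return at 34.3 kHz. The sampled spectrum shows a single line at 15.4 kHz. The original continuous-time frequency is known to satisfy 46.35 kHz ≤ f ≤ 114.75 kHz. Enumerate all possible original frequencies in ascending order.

Frequencies that alias to 15.4 kHz are k·fs ± 15.4 kHz for integer k ≥ 0.
k=0: 15.4 kHz.
k=1: 18.9 kHz, 49.7 kHz.
k=2: 53.2 kHz, 84 kHz.
k=3: 87.5 kHz, 118.3 kHz.
k=4: 121.8 kHz, 152.6 kHz.
Within [46.35 kHz, 114.75 kHz]: 49.7 kHz, 53.2 kHz, 84 kHz, 87.5 kHz.

49.7 kHz, 53.2 kHz, 84 kHz, 87.5 kHz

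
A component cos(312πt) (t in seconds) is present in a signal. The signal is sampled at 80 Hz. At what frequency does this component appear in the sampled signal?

4 Hz

ω = 312π rad/s → f = ω/(2π) = 156 Hz.
156 Hz mod fs = 76 Hz.
76 Hz > fs/2 = 40 Hz, folds to fs − 76 Hz = 4 Hz.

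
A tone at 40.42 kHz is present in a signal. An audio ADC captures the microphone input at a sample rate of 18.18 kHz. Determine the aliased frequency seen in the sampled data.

4.06 kHz

40.42 kHz mod fs = 4.06 kHz.
4.06 kHz ≤ fs/2 = 9.09 kHz, appears at 4.06 kHz.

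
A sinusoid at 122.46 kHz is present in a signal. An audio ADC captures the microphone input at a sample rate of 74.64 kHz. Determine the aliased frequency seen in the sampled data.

122.46 kHz mod fs = 47.82 kHz.
47.82 kHz > fs/2 = 37.32 kHz, folds to fs − 47.82 kHz = 26.82 kHz.

26.82 kHz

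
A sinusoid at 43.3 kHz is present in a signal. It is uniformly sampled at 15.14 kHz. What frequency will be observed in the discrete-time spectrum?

43.3 kHz mod fs = 13.02 kHz.
13.02 kHz > fs/2 = 7.57 kHz, folds to fs − 13.02 kHz = 2.12 kHz.

2.12 kHz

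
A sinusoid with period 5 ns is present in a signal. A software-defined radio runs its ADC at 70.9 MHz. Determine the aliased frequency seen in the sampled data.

12.7 MHz

T = 5 ns → f = 1/T = 200 MHz.
200 MHz mod fs = 58.2 MHz.
58.2 MHz > fs/2 = 35.45 MHz, folds to fs − 58.2 MHz = 12.7 MHz.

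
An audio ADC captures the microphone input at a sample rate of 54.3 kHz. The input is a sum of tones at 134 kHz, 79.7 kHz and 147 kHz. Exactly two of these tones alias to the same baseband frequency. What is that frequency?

25.4 kHz

fs/2 = 27.15 kHz.
134 kHz mod fs = 25.4 kHz.
25.4 kHz ≤ fs/2 = 27.15 kHz, appears at 25.4 kHz.
79.7 kHz mod fs = 25.4 kHz.
25.4 kHz ≤ fs/2 = 27.15 kHz, appears at 25.4 kHz.
147 kHz mod fs = 38.4 kHz.
38.4 kHz > fs/2 = 27.15 kHz, folds to fs − 38.4 kHz = 15.9 kHz.
79.7 kHz and 134 kHz both map to 25.4 kHz.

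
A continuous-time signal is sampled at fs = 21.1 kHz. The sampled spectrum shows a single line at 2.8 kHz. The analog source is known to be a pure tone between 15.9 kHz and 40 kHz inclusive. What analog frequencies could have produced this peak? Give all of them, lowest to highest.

18.3 kHz, 23.9 kHz, 39.4 kHz

Frequencies that alias to 2.8 kHz are k·fs ± 2.8 kHz for integer k ≥ 0.
k=0: 2.8 kHz.
k=1: 18.3 kHz, 23.9 kHz.
k=2: 39.4 kHz, 45 kHz.
k=3: 60.5 kHz, 66.1 kHz.
Within [15.9 kHz, 40 kHz]: 18.3 kHz, 23.9 kHz, 39.4 kHz.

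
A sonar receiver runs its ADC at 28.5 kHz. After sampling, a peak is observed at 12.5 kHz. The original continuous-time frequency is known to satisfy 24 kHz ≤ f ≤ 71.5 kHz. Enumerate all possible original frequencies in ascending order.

41 kHz, 44.5 kHz, 69.5 kHz

Frequencies that alias to 12.5 kHz are k·fs ± 12.5 kHz for integer k ≥ 0.
k=0: 12.5 kHz.
k=1: 16 kHz, 41 kHz.
k=2: 44.5 kHz, 69.5 kHz.
k=3: 73 kHz, 98 kHz.
Within [24 kHz, 71.5 kHz]: 41 kHz, 44.5 kHz, 69.5 kHz.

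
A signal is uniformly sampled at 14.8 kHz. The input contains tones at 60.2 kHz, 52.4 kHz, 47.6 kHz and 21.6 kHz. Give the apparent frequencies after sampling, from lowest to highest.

1 kHz, 3.2 kHz, 6.8 kHz

fs/2 = 7.4 kHz.
60.2 kHz mod fs = 1 kHz.
1 kHz ≤ fs/2 = 7.4 kHz, appears at 1 kHz.
52.4 kHz mod fs = 8 kHz.
8 kHz > fs/2 = 7.4 kHz, folds to fs − 8 kHz = 6.8 kHz.
47.6 kHz mod fs = 3.2 kHz.
3.2 kHz ≤ fs/2 = 7.4 kHz, appears at 3.2 kHz.
21.6 kHz mod fs = 6.8 kHz.
6.8 kHz ≤ fs/2 = 7.4 kHz, appears at 6.8 kHz.
Distinct values: {1 kHz, 3.2 kHz, 6.8 kHz}.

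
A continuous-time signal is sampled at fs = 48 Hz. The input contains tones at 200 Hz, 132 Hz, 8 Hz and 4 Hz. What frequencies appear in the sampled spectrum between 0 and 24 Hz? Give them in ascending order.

4 Hz, 8 Hz, 12 Hz

fs/2 = 24 Hz.
200 Hz mod fs = 8 Hz.
8 Hz ≤ fs/2 = 24 Hz, appears at 8 Hz.
132 Hz mod fs = 36 Hz.
36 Hz > fs/2 = 24 Hz, folds to fs − 36 Hz = 12 Hz.
8 Hz ≤ fs/2 = 24 Hz, passes unchanged.
4 Hz ≤ fs/2 = 24 Hz, passes unchanged.
Distinct values: {4 Hz, 8 Hz, 12 Hz}.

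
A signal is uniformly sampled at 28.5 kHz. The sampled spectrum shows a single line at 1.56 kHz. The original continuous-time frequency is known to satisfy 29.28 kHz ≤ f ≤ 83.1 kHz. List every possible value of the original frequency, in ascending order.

Frequencies that alias to 1.56 kHz are k·fs ± 1.56 kHz for integer k ≥ 0.
k=0: 1.56 kHz.
k=1: 26.94 kHz, 30.06 kHz.
k=2: 55.44 kHz, 58.56 kHz.
k=3: 83.94 kHz, 87.06 kHz.
Within [29.28 kHz, 83.1 kHz]: 30.06 kHz, 55.44 kHz, 58.56 kHz.

30.06 kHz, 55.44 kHz, 58.56 kHz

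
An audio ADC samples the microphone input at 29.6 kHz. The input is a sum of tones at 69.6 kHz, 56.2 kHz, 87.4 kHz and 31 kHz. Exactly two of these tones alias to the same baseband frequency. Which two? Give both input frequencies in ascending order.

31 kHz, 87.4 kHz

fs/2 = 14.8 kHz.
69.6 kHz mod fs = 10.4 kHz.
10.4 kHz ≤ fs/2 = 14.8 kHz, appears at 10.4 kHz.
56.2 kHz mod fs = 26.6 kHz.
26.6 kHz > fs/2 = 14.8 kHz, folds to fs − 26.6 kHz = 3 kHz.
87.4 kHz mod fs = 28.2 kHz.
28.2 kHz > fs/2 = 14.8 kHz, folds to fs − 28.2 kHz = 1.4 kHz.
31 kHz mod fs = 1.4 kHz.
1.4 kHz ≤ fs/2 = 14.8 kHz, appears at 1.4 kHz.
31 kHz and 87.4 kHz both map to 1.4 kHz.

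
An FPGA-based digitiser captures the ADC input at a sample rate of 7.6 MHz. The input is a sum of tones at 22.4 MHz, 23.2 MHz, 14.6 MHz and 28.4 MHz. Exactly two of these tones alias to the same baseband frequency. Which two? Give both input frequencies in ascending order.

fs/2 = 3.8 MHz.
22.4 MHz mod fs = 7.2 MHz.
7.2 MHz > fs/2 = 3.8 MHz, folds to fs − 7.2 MHz = 0.4 MHz.
23.2 MHz mod fs = 0.4 MHz.
0.4 MHz ≤ fs/2 = 3.8 MHz, appears at 0.4 MHz.
14.6 MHz mod fs = 7 MHz.
7 MHz > fs/2 = 3.8 MHz, folds to fs − 7 MHz = 0.6 MHz.
28.4 MHz mod fs = 5.6 MHz.
5.6 MHz > fs/2 = 3.8 MHz, folds to fs − 5.6 MHz = 2 MHz.
22.4 MHz and 23.2 MHz both map to 0.4 MHz.

22.4 MHz, 23.2 MHz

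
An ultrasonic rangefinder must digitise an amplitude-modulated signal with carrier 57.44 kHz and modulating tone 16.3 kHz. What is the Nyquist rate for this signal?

147.48 kHz

AM sidebands sit at fc ± fm = 41.14 kHz and 73.74 kHz.
Highest-frequency component: 73.74 kHz.
Nyquist rate = 2 × 73.74 kHz = 147.48 kHz.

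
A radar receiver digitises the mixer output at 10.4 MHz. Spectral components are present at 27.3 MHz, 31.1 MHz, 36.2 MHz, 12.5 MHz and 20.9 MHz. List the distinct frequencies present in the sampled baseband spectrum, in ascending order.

fs/2 = 5.2 MHz.
27.3 MHz mod fs = 6.5 MHz.
6.5 MHz > fs/2 = 5.2 MHz, folds to fs − 6.5 MHz = 3.9 MHz.
31.1 MHz mod fs = 10.3 MHz.
10.3 MHz > fs/2 = 5.2 MHz, folds to fs − 10.3 MHz = 0.1 MHz.
36.2 MHz mod fs = 5 MHz.
5 MHz ≤ fs/2 = 5.2 MHz, appears at 5 MHz.
12.5 MHz mod fs = 2.1 MHz.
2.1 MHz ≤ fs/2 = 5.2 MHz, appears at 2.1 MHz.
20.9 MHz mod fs = 0.1 MHz.
0.1 MHz ≤ fs/2 = 5.2 MHz, appears at 0.1 MHz.
Distinct values: {0.1 MHz, 2.1 MHz, 3.9 MHz, 5 MHz}.

0.1 MHz, 2.1 MHz, 3.9 MHz, 5 MHz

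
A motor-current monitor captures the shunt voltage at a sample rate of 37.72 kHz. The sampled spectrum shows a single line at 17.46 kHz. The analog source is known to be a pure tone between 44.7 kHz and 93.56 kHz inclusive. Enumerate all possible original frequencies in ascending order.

Frequencies that alias to 17.46 kHz are k·fs ± 17.46 kHz for integer k ≥ 0.
k=0: 17.46 kHz.
k=1: 20.26 kHz, 55.18 kHz.
k=2: 57.98 kHz, 92.9 kHz.
k=3: 95.7 kHz, 130.62 kHz.
Within [44.7 kHz, 93.56 kHz]: 55.18 kHz, 57.98 kHz, 92.9 kHz.

55.18 kHz, 57.98 kHz, 92.9 kHz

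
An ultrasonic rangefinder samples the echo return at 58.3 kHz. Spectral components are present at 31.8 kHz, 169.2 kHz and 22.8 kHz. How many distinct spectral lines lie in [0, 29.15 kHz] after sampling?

fs/2 = 29.15 kHz.
31.8 kHz > fs/2 = 29.15 kHz, folds to fs − 31.8 kHz = 26.5 kHz.
169.2 kHz mod fs = 52.6 kHz.
52.6 kHz > fs/2 = 29.15 kHz, folds to fs − 52.6 kHz = 5.7 kHz.
22.8 kHz ≤ fs/2 = 29.15 kHz, passes unchanged.
Distinct values: {5.7 kHz, 22.8 kHz, 26.5 kHz} → 3.

3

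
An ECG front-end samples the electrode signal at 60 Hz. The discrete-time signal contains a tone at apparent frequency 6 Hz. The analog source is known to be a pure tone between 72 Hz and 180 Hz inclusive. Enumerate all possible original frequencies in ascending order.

Frequencies that alias to 6 Hz are k·fs ± 6 Hz for integer k ≥ 0.
k=0: 6 Hz.
k=1: 54 Hz, 66 Hz.
k=2: 114 Hz, 126 Hz.
k=3: 174 Hz, 186 Hz.
k=4: 234 Hz, 246 Hz.
Within [72 Hz, 180 Hz]: 114 Hz, 126 Hz, 174 Hz.

114 Hz, 126 Hz, 174 Hz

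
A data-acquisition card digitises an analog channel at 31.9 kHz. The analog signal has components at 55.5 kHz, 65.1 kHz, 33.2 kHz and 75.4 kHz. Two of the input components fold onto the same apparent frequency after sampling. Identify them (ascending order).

fs/2 = 15.95 kHz.
55.5 kHz mod fs = 23.6 kHz.
23.6 kHz > fs/2 = 15.95 kHz, folds to fs − 23.6 kHz = 8.3 kHz.
65.1 kHz mod fs = 1.3 kHz.
1.3 kHz ≤ fs/2 = 15.95 kHz, appears at 1.3 kHz.
33.2 kHz mod fs = 1.3 kHz.
1.3 kHz ≤ fs/2 = 15.95 kHz, appears at 1.3 kHz.
75.4 kHz mod fs = 11.6 kHz.
11.6 kHz ≤ fs/2 = 15.95 kHz, appears at 11.6 kHz.
33.2 kHz and 65.1 kHz both map to 1.3 kHz.

33.2 kHz, 65.1 kHz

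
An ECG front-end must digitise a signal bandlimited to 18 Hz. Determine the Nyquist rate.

Nyquist rate = 2 × 18 Hz = 36 Hz.

36 Hz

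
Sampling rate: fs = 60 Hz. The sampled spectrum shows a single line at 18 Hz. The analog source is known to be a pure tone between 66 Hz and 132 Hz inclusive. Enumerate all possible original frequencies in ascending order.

78 Hz, 102 Hz

Frequencies that alias to 18 Hz are k·fs ± 18 Hz for integer k ≥ 0.
k=0: 18 Hz.
k=1: 42 Hz, 78 Hz.
k=2: 102 Hz, 138 Hz.
k=3: 162 Hz, 198 Hz.
Within [66 Hz, 132 Hz]: 78 Hz, 102 Hz.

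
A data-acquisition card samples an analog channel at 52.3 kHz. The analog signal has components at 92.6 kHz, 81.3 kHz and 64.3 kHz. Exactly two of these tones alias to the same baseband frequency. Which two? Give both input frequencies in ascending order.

64.3 kHz, 92.6 kHz

fs/2 = 26.15 kHz.
92.6 kHz mod fs = 40.3 kHz.
40.3 kHz > fs/2 = 26.15 kHz, folds to fs − 40.3 kHz = 12 kHz.
81.3 kHz mod fs = 29 kHz.
29 kHz > fs/2 = 26.15 kHz, folds to fs − 29 kHz = 23.3 kHz.
64.3 kHz mod fs = 12 kHz.
12 kHz ≤ fs/2 = 26.15 kHz, appears at 12 kHz.
64.3 kHz and 92.6 kHz both map to 12 kHz.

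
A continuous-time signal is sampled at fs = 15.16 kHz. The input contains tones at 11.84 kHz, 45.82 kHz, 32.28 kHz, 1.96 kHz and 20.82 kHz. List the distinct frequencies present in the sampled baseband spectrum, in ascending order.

0.34 kHz, 1.96 kHz, 3.32 kHz, 5.66 kHz

fs/2 = 7.58 kHz.
11.84 kHz > fs/2 = 7.58 kHz, folds to fs − 11.84 kHz = 3.32 kHz.
45.82 kHz mod fs = 0.34 kHz.
0.34 kHz ≤ fs/2 = 7.58 kHz, appears at 0.34 kHz.
32.28 kHz mod fs = 1.96 kHz.
1.96 kHz ≤ fs/2 = 7.58 kHz, appears at 1.96 kHz.
1.96 kHz ≤ fs/2 = 7.58 kHz, passes unchanged.
20.82 kHz mod fs = 5.66 kHz.
5.66 kHz ≤ fs/2 = 7.58 kHz, appears at 5.66 kHz.
Distinct values: {0.34 kHz, 1.96 kHz, 3.32 kHz, 5.66 kHz}.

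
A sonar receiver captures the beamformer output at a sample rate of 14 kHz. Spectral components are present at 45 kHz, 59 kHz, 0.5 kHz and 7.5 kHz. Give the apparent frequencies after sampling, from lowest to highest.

fs/2 = 7 kHz.
45 kHz mod fs = 3 kHz.
3 kHz ≤ fs/2 = 7 kHz, appears at 3 kHz.
59 kHz mod fs = 3 kHz.
3 kHz ≤ fs/2 = 7 kHz, appears at 3 kHz.
0.5 kHz ≤ fs/2 = 7 kHz, passes unchanged.
7.5 kHz > fs/2 = 7 kHz, folds to fs − 7.5 kHz = 6.5 kHz.
Distinct values: {0.5 kHz, 3 kHz, 6.5 kHz}.

0.5 kHz, 3 kHz, 6.5 kHz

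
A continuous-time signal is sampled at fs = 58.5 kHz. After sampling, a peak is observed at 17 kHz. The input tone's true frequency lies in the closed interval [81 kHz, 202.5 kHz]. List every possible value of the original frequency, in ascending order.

100 kHz, 134 kHz, 158.5 kHz, 192.5 kHz

Frequencies that alias to 17 kHz are k·fs ± 17 kHz for integer k ≥ 0.
k=0: 17 kHz.
k=1: 41.5 kHz, 75.5 kHz.
k=2: 100 kHz, 134 kHz.
k=3: 158.5 kHz, 192.5 kHz.
k=4: 217 kHz, 251 kHz.
Within [81 kHz, 202.5 kHz]: 100 kHz, 134 kHz, 158.5 kHz, 192.5 kHz.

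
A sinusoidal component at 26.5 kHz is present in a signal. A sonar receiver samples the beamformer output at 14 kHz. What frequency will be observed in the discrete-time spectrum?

1.5 kHz

26.5 kHz mod fs = 12.5 kHz.
12.5 kHz > fs/2 = 7 kHz, folds to fs − 12.5 kHz = 1.5 kHz.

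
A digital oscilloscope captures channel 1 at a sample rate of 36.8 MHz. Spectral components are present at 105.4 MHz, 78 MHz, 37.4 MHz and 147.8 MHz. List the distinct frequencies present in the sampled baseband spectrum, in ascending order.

0.6 MHz, 4.4 MHz, 5 MHz

fs/2 = 18.4 MHz.
105.4 MHz mod fs = 31.8 MHz.
31.8 MHz > fs/2 = 18.4 MHz, folds to fs − 31.8 MHz = 5 MHz.
78 MHz mod fs = 4.4 MHz.
4.4 MHz ≤ fs/2 = 18.4 MHz, appears at 4.4 MHz.
37.4 MHz mod fs = 0.6 MHz.
0.6 MHz ≤ fs/2 = 18.4 MHz, appears at 0.6 MHz.
147.8 MHz mod fs = 0.6 MHz.
0.6 MHz ≤ fs/2 = 18.4 MHz, appears at 0.6 MHz.
Distinct values: {0.6 MHz, 4.4 MHz, 5 MHz}.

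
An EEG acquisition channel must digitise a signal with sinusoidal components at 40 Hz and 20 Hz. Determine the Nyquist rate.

Highest-frequency component: 40 Hz.
Nyquist rate = 2 × 40 Hz = 80 Hz.

80 Hz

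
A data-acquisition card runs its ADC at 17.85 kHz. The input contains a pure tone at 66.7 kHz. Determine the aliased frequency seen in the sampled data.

66.7 kHz mod fs = 13.15 kHz.
13.15 kHz > fs/2 = 8.925 kHz, folds to fs − 13.15 kHz = 4.7 kHz.

4.7 kHz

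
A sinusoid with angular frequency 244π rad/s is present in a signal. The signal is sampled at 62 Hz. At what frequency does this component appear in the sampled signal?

2 Hz

ω = 244π rad/s → f = ω/(2π) = 122 Hz.
122 Hz mod fs = 60 Hz.
60 Hz > fs/2 = 31 Hz, folds to fs − 60 Hz = 2 Hz.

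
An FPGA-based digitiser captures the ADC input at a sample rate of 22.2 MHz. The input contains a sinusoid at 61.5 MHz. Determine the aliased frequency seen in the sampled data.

5.1 MHz

61.5 MHz mod fs = 17.1 MHz.
17.1 MHz > fs/2 = 11.1 MHz, folds to fs − 17.1 MHz = 5.1 MHz.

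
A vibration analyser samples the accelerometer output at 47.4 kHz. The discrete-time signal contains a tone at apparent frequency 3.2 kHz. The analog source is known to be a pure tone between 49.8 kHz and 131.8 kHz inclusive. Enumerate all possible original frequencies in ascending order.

50.6 kHz, 91.6 kHz, 98 kHz

Frequencies that alias to 3.2 kHz are k·fs ± 3.2 kHz for integer k ≥ 0.
k=0: 3.2 kHz.
k=1: 44.2 kHz, 50.6 kHz.
k=2: 91.6 kHz, 98 kHz.
k=3: 139 kHz, 145.4 kHz.
Within [49.8 kHz, 131.8 kHz]: 50.6 kHz, 91.6 kHz, 98 kHz.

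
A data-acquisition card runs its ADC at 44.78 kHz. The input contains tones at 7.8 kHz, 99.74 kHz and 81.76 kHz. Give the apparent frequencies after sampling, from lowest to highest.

7.8 kHz, 10.18 kHz

fs/2 = 22.39 kHz.
7.8 kHz ≤ fs/2 = 22.39 kHz, passes unchanged.
99.74 kHz mod fs = 10.18 kHz.
10.18 kHz ≤ fs/2 = 22.39 kHz, appears at 10.18 kHz.
81.76 kHz mod fs = 36.98 kHz.
36.98 kHz > fs/2 = 22.39 kHz, folds to fs − 36.98 kHz = 7.8 kHz.
Distinct values: {7.8 kHz, 10.18 kHz}.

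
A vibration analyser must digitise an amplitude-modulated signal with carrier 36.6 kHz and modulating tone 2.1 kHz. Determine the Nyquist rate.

AM sidebands sit at fc ± fm = 34.5 kHz and 38.7 kHz.
Highest-frequency component: 38.7 kHz.
Nyquist rate = 2 × 38.7 kHz = 77.4 kHz.

77.4 kHz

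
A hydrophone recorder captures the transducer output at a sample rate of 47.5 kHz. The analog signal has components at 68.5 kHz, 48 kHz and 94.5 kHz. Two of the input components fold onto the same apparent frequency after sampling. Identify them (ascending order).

fs/2 = 23.75 kHz.
68.5 kHz mod fs = 21 kHz.
21 kHz ≤ fs/2 = 23.75 kHz, appears at 21 kHz.
48 kHz mod fs = 0.5 kHz.
0.5 kHz ≤ fs/2 = 23.75 kHz, appears at 0.5 kHz.
94.5 kHz mod fs = 47 kHz.
47 kHz > fs/2 = 23.75 kHz, folds to fs − 47 kHz = 0.5 kHz.
48 kHz and 94.5 kHz both map to 0.5 kHz.

48 kHz, 94.5 kHz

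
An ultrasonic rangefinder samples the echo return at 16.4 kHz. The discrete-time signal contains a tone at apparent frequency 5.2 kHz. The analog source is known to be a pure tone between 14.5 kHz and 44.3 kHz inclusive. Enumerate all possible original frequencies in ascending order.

Frequencies that alias to 5.2 kHz are k·fs ± 5.2 kHz for integer k ≥ 0.
k=0: 5.2 kHz.
k=1: 11.2 kHz, 21.6 kHz.
k=2: 27.6 kHz, 38 kHz.
k=3: 44 kHz, 54.4 kHz.
k=4: 60.4 kHz, 70.8 kHz.
Within [14.5 kHz, 44.3 kHz]: 21.6 kHz, 27.6 kHz, 38 kHz, 44 kHz.

21.6 kHz, 27.6 kHz, 38 kHz, 44 kHz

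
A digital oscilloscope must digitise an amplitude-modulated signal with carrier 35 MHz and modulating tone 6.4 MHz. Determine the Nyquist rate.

AM sidebands sit at fc ± fm = 28.6 MHz and 41.4 MHz.
Highest-frequency component: 41.4 MHz.
Nyquist rate = 2 × 41.4 MHz = 82.8 MHz.

82.8 MHz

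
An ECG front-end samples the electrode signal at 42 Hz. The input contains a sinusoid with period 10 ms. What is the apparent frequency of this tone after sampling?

T = 10 ms → f = 1/T = 100 Hz.
100 Hz mod fs = 16 Hz.
16 Hz ≤ fs/2 = 21 Hz, appears at 16 Hz.

16 Hz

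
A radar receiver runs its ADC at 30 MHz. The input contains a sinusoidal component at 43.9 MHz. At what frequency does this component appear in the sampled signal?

13.9 MHz

43.9 MHz mod fs = 13.9 MHz.
13.9 MHz ≤ fs/2 = 15 MHz, appears at 13.9 MHz.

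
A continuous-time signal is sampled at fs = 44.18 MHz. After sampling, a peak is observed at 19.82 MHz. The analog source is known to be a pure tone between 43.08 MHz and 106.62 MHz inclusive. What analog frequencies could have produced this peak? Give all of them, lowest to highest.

Frequencies that alias to 19.82 MHz are k·fs ± 19.82 MHz for integer k ≥ 0.
k=0: 19.82 MHz.
k=1: 24.36 MHz, 64 MHz.
k=2: 68.54 MHz, 108.18 MHz.
k=3: 112.72 MHz, 152.36 MHz.
Within [43.08 MHz, 106.62 MHz]: 64 MHz, 68.54 MHz.

64 MHz, 68.54 MHz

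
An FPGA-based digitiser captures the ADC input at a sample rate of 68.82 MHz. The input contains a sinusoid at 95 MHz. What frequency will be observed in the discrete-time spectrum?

26.18 MHz

95 MHz mod fs = 26.18 MHz.
26.18 MHz ≤ fs/2 = 34.41 MHz, appears at 26.18 MHz.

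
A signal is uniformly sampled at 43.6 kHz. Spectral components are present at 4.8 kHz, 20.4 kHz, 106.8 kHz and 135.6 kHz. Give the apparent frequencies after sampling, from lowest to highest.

fs/2 = 21.8 kHz.
4.8 kHz ≤ fs/2 = 21.8 kHz, passes unchanged.
20.4 kHz ≤ fs/2 = 21.8 kHz, passes unchanged.
106.8 kHz mod fs = 19.6 kHz.
19.6 kHz ≤ fs/2 = 21.8 kHz, appears at 19.6 kHz.
135.6 kHz mod fs = 4.8 kHz.
4.8 kHz ≤ fs/2 = 21.8 kHz, appears at 4.8 kHz.
Distinct values: {4.8 kHz, 19.6 kHz, 20.4 kHz}.

4.8 kHz, 19.6 kHz, 20.4 kHz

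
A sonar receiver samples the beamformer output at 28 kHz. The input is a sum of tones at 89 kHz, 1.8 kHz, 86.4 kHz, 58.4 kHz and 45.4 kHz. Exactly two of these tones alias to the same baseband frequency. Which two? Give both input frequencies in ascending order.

58.4 kHz, 86.4 kHz

fs/2 = 14 kHz.
89 kHz mod fs = 5 kHz.
5 kHz ≤ fs/2 = 14 kHz, appears at 5 kHz.
1.8 kHz ≤ fs/2 = 14 kHz, passes unchanged.
86.4 kHz mod fs = 2.4 kHz.
2.4 kHz ≤ fs/2 = 14 kHz, appears at 2.4 kHz.
58.4 kHz mod fs = 2.4 kHz.
2.4 kHz ≤ fs/2 = 14 kHz, appears at 2.4 kHz.
45.4 kHz mod fs = 17.4 kHz.
17.4 kHz > fs/2 = 14 kHz, folds to fs − 17.4 kHz = 10.6 kHz.
58.4 kHz and 86.4 kHz both map to 2.4 kHz.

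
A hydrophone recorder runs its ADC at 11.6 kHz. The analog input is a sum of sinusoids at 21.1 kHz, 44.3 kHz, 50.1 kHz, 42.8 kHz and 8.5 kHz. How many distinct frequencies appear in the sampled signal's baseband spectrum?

4

fs/2 = 5.8 kHz.
21.1 kHz mod fs = 9.5 kHz.
9.5 kHz > fs/2 = 5.8 kHz, folds to fs − 9.5 kHz = 2.1 kHz.
44.3 kHz mod fs = 9.5 kHz.
9.5 kHz > fs/2 = 5.8 kHz, folds to fs − 9.5 kHz = 2.1 kHz.
50.1 kHz mod fs = 3.7 kHz.
3.7 kHz ≤ fs/2 = 5.8 kHz, appears at 3.7 kHz.
42.8 kHz mod fs = 8 kHz.
8 kHz > fs/2 = 5.8 kHz, folds to fs − 8 kHz = 3.6 kHz.
8.5 kHz > fs/2 = 5.8 kHz, folds to fs − 8.5 kHz = 3.1 kHz.
Distinct values: {2.1 kHz, 3.1 kHz, 3.6 kHz, 3.7 kHz} → 4.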